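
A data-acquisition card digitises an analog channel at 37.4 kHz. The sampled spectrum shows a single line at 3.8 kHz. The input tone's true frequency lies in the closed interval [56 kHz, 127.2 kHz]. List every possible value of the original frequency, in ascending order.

Frequencies that alias to 3.8 kHz are k·fs ± 3.8 kHz for integer k ≥ 0.
k=0: 3.8 kHz.
k=1: 33.6 kHz, 41.2 kHz.
k=2: 71 kHz, 78.6 kHz.
k=3: 108.4 kHz, 116 kHz.
k=4: 145.8 kHz, 153.4 kHz.
Within [56 kHz, 127.2 kHz]: 71 kHz, 78.6 kHz, 108.4 kHz, 116 kHz.

71 kHz, 78.6 kHz, 108.4 kHz, 116 kHz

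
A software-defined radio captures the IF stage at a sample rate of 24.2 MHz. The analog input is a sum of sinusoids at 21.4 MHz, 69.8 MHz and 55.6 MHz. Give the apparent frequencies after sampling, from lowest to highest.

2.8 MHz, 7.2 MHz

fs/2 = 12.1 MHz.
21.4 MHz > fs/2 = 12.1 MHz, folds to fs − 21.4 MHz = 2.8 MHz.
69.8 MHz mod fs = 21.4 MHz.
21.4 MHz > fs/2 = 12.1 MHz, folds to fs − 21.4 MHz = 2.8 MHz.
55.6 MHz mod fs = 7.2 MHz.
7.2 MHz ≤ fs/2 = 12.1 MHz, appears at 7.2 MHz.
Distinct values: {2.8 MHz, 7.2 MHz}.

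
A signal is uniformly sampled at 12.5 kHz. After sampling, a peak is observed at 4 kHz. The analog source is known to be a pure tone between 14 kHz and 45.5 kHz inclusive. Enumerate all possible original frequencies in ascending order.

Frequencies that alias to 4 kHz are k·fs ± 4 kHz for integer k ≥ 0.
k=0: 4 kHz.
k=1: 8.5 kHz, 16.5 kHz.
k=2: 21 kHz, 29 kHz.
k=3: 33.5 kHz, 41.5 kHz.
k=4: 46 kHz, 54 kHz.
Within [14 kHz, 45.5 kHz]: 16.5 kHz, 21 kHz, 29 kHz, 33.5 kHz, 41.5 kHz.

16.5 kHz, 21 kHz, 29 kHz, 33.5 kHz, 41.5 kHz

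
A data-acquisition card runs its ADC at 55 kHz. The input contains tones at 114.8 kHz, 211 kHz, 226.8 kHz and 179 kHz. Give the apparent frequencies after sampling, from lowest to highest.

fs/2 = 27.5 kHz.
114.8 kHz mod fs = 4.8 kHz.
4.8 kHz ≤ fs/2 = 27.5 kHz, appears at 4.8 kHz.
211 kHz mod fs = 46 kHz.
46 kHz > fs/2 = 27.5 kHz, folds to fs − 46 kHz = 9 kHz.
226.8 kHz mod fs = 6.8 kHz.
6.8 kHz ≤ fs/2 = 27.5 kHz, appears at 6.8 kHz.
179 kHz mod fs = 14 kHz.
14 kHz ≤ fs/2 = 27.5 kHz, appears at 14 kHz.
Distinct values: {4.8 kHz, 6.8 kHz, 9 kHz, 14 kHz}.

4.8 kHz, 6.8 kHz, 9 kHz, 14 kHz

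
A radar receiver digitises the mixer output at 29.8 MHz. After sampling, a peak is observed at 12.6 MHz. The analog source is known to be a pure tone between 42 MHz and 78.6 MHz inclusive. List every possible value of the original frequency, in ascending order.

Frequencies that alias to 12.6 MHz are k·fs ± 12.6 MHz for integer k ≥ 0.
k=0: 12.6 MHz.
k=1: 17.2 MHz, 42.4 MHz.
k=2: 47 MHz, 72.2 MHz.
k=3: 76.8 MHz, 102 MHz.
k=4: 106.6 MHz, 131.8 MHz.
Within [42 MHz, 78.6 MHz]: 42.4 MHz, 47 MHz, 72.2 MHz, 76.8 MHz.

42.4 MHz, 47 MHz, 72.2 MHz, 76.8 MHz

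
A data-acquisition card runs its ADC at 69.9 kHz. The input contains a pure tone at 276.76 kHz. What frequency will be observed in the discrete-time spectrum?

2.84 kHz

276.76 kHz mod fs = 67.06 kHz.
67.06 kHz > fs/2 = 34.95 kHz, folds to fs − 67.06 kHz = 2.84 kHz.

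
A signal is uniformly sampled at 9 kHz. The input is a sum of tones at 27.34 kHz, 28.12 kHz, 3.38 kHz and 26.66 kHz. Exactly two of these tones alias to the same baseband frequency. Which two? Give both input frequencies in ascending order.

fs/2 = 4.5 kHz.
27.34 kHz mod fs = 0.34 kHz.
0.34 kHz ≤ fs/2 = 4.5 kHz, appears at 0.34 kHz.
28.12 kHz mod fs = 1.12 kHz.
1.12 kHz ≤ fs/2 = 4.5 kHz, appears at 1.12 kHz.
3.38 kHz ≤ fs/2 = 4.5 kHz, passes unchanged.
26.66 kHz mod fs = 8.66 kHz.
8.66 kHz > fs/2 = 4.5 kHz, folds to fs − 8.66 kHz = 0.34 kHz.
26.66 kHz and 27.34 kHz both map to 0.34 kHz.

26.66 kHz, 27.34 kHz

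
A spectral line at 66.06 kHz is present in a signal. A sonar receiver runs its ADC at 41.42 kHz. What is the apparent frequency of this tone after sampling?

16.78 kHz

66.06 kHz mod fs = 24.64 kHz.
24.64 kHz > fs/2 = 20.71 kHz, folds to fs − 24.64 kHz = 16.78 kHz.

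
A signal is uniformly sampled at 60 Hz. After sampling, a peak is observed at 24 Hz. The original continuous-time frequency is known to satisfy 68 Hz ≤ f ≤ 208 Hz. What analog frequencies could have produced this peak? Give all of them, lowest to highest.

84 Hz, 96 Hz, 144 Hz, 156 Hz, 204 Hz

Frequencies that alias to 24 Hz are k·fs ± 24 Hz for integer k ≥ 0.
k=0: 24 Hz.
k=1: 36 Hz, 84 Hz.
k=2: 96 Hz, 144 Hz.
k=3: 156 Hz, 204 Hz.
k=4: 216 Hz, 264 Hz.
Within [68 Hz, 208 Hz]: 84 Hz, 96 Hz, 144 Hz, 156 Hz, 204 Hz.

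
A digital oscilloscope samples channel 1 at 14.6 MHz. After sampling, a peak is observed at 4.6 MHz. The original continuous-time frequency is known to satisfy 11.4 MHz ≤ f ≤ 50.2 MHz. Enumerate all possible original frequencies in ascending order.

Frequencies that alias to 4.6 MHz are k·fs ± 4.6 MHz for integer k ≥ 0.
k=0: 4.6 MHz.
k=1: 10 MHz, 19.2 MHz.
k=2: 24.6 MHz, 33.8 MHz.
k=3: 39.2 MHz, 48.4 MHz.
k=4: 53.8 MHz, 63 MHz.
Within [11.4 MHz, 50.2 MHz]: 19.2 MHz, 24.6 MHz, 33.8 MHz, 39.2 MHz, 48.4 MHz.

19.2 MHz, 24.6 MHz, 33.8 MHz, 39.2 MHz, 48.4 MHz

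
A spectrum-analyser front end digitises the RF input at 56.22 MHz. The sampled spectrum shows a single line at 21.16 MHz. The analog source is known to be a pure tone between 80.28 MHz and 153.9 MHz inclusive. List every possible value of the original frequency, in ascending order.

Frequencies that alias to 21.16 MHz are k·fs ± 21.16 MHz for integer k ≥ 0.
k=0: 21.16 MHz.
k=1: 35.06 MHz, 77.38 MHz.
k=2: 91.28 MHz, 133.6 MHz.
k=3: 147.5 MHz, 189.82 MHz.
k=4: 203.72 MHz, 246.04 MHz.
Within [80.28 MHz, 153.9 MHz]: 91.28 MHz, 133.6 MHz, 147.5 MHz.

91.28 MHz, 133.6 MHz, 147.5 MHz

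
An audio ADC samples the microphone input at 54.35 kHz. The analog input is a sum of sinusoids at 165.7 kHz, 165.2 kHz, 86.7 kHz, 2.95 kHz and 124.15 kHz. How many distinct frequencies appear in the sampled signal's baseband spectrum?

5

fs/2 = 27.175 kHz.
165.7 kHz mod fs = 2.65 kHz.
2.65 kHz ≤ fs/2 = 27.175 kHz, appears at 2.65 kHz.
165.2 kHz mod fs = 2.15 kHz.
2.15 kHz ≤ fs/2 = 27.175 kHz, appears at 2.15 kHz.
86.7 kHz mod fs = 32.35 kHz.
32.35 kHz > fs/2 = 27.175 kHz, folds to fs − 32.35 kHz = 22 kHz.
2.95 kHz ≤ fs/2 = 27.175 kHz, passes unchanged.
124.15 kHz mod fs = 15.45 kHz.
15.45 kHz ≤ fs/2 = 27.175 kHz, appears at 15.45 kHz.
Distinct values: {2.15 kHz, 2.65 kHz, 2.95 kHz, 15.45 kHz, 22 kHz} → 5.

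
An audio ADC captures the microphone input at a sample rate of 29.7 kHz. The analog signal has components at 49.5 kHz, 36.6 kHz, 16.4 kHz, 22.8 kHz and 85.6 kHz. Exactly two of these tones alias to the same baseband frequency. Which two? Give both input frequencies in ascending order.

22.8 kHz, 36.6 kHz

fs/2 = 14.85 kHz.
49.5 kHz mod fs = 19.8 kHz.
19.8 kHz > fs/2 = 14.85 kHz, folds to fs − 19.8 kHz = 9.9 kHz.
36.6 kHz mod fs = 6.9 kHz.
6.9 kHz ≤ fs/2 = 14.85 kHz, appears at 6.9 kHz.
16.4 kHz > fs/2 = 14.85 kHz, folds to fs − 16.4 kHz = 13.3 kHz.
22.8 kHz > fs/2 = 14.85 kHz, folds to fs − 22.8 kHz = 6.9 kHz.
85.6 kHz mod fs = 26.2 kHz.
26.2 kHz > fs/2 = 14.85 kHz, folds to fs − 26.2 kHz = 3.5 kHz.
22.8 kHz and 36.6 kHz both map to 6.9 kHz.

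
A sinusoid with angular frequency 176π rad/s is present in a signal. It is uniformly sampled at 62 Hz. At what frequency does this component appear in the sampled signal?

ω = 176π rad/s → f = ω/(2π) = 88 Hz.
88 Hz mod fs = 26 Hz.
26 Hz ≤ fs/2 = 31 Hz, appears at 26 Hz.

26 Hz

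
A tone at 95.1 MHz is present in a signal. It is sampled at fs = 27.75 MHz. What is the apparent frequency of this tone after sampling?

11.85 MHz

95.1 MHz mod fs = 11.85 MHz.
11.85 MHz ≤ fs/2 = 13.875 MHz, appears at 11.85 MHz.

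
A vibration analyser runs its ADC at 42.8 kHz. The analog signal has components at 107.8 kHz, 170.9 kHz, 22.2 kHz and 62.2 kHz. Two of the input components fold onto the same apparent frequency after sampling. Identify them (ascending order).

fs/2 = 21.4 kHz.
107.8 kHz mod fs = 22.2 kHz.
22.2 kHz > fs/2 = 21.4 kHz, folds to fs − 22.2 kHz = 20.6 kHz.
170.9 kHz mod fs = 42.5 kHz.
42.5 kHz > fs/2 = 21.4 kHz, folds to fs − 42.5 kHz = 0.3 kHz.
22.2 kHz > fs/2 = 21.4 kHz, folds to fs − 22.2 kHz = 20.6 kHz.
62.2 kHz mod fs = 19.4 kHz.
19.4 kHz ≤ fs/2 = 21.4 kHz, appears at 19.4 kHz.
22.2 kHz and 107.8 kHz both map to 20.6 kHz.

22.2 kHz, 107.8 kHz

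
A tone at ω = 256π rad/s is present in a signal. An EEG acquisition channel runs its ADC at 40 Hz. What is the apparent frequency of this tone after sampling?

ω = 256π rad/s → f = ω/(2π) = 128 Hz.
128 Hz mod fs = 8 Hz.
8 Hz ≤ fs/2 = 20 Hz, appears at 8 Hz.

8 Hz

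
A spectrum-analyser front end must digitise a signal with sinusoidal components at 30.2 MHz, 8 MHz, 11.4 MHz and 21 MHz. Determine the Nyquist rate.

Highest-frequency component: 30.2 MHz.
Nyquist rate = 2 × 30.2 MHz = 60.4 MHz.

60.4 MHz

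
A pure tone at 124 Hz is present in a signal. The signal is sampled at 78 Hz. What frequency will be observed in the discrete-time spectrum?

124 Hz mod fs = 46 Hz.
46 Hz > fs/2 = 39 Hz, folds to fs − 46 Hz = 32 Hz.

32 Hz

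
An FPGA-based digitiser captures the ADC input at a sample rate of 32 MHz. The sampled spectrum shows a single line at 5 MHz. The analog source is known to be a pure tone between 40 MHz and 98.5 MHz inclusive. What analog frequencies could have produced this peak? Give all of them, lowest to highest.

59 MHz, 69 MHz, 91 MHz

Frequencies that alias to 5 MHz are k·fs ± 5 MHz for integer k ≥ 0.
k=0: 5 MHz.
k=1: 27 MHz, 37 MHz.
k=2: 59 MHz, 69 MHz.
k=3: 91 MHz, 101 MHz.
k=4: 123 MHz, 133 MHz.
Within [40 MHz, 98.5 MHz]: 59 MHz, 69 MHz, 91 MHz.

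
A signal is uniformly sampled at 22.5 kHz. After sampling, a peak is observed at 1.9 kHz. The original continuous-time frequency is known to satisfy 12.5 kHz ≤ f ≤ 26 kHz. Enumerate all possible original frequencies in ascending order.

Frequencies that alias to 1.9 kHz are k·fs ± 1.9 kHz for integer k ≥ 0.
k=0: 1.9 kHz.
k=1: 20.6 kHz, 24.4 kHz.
k=2: 43.1 kHz, 46.9 kHz.
Within [12.5 kHz, 26 kHz]: 20.6 kHz, 24.4 kHz.

20.6 kHz, 24.4 kHz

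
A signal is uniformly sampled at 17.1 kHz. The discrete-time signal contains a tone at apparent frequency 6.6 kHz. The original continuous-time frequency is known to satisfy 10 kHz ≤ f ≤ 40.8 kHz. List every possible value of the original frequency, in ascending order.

Frequencies that alias to 6.6 kHz are k·fs ± 6.6 kHz for integer k ≥ 0.
k=0: 6.6 kHz.
k=1: 10.5 kHz, 23.7 kHz.
k=2: 27.6 kHz, 40.8 kHz.
k=3: 44.7 kHz, 57.9 kHz.
Within [10 kHz, 40.8 kHz]: 10.5 kHz, 23.7 kHz, 27.6 kHz, 40.8 kHz.

10.5 kHz, 23.7 kHz, 27.6 kHz, 40.8 kHz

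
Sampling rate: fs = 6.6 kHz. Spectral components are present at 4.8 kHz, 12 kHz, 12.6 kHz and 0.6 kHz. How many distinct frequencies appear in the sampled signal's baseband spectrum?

3

fs/2 = 3.3 kHz.
4.8 kHz > fs/2 = 3.3 kHz, folds to fs − 4.8 kHz = 1.8 kHz.
12 kHz mod fs = 5.4 kHz.
5.4 kHz > fs/2 = 3.3 kHz, folds to fs − 5.4 kHz = 1.2 kHz.
12.6 kHz mod fs = 6 kHz.
6 kHz > fs/2 = 3.3 kHz, folds to fs − 6 kHz = 0.6 kHz.
0.6 kHz ≤ fs/2 = 3.3 kHz, passes unchanged.
Distinct values: {0.6 kHz, 1.2 kHz, 1.8 kHz} → 3.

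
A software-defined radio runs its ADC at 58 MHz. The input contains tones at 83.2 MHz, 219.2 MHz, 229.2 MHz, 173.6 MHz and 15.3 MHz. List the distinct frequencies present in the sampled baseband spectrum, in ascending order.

0.4 MHz, 2.8 MHz, 12.8 MHz, 15.3 MHz, 25.2 MHz

fs/2 = 29 MHz.
83.2 MHz mod fs = 25.2 MHz.
25.2 MHz ≤ fs/2 = 29 MHz, appears at 25.2 MHz.
219.2 MHz mod fs = 45.2 MHz.
45.2 MHz > fs/2 = 29 MHz, folds to fs − 45.2 MHz = 12.8 MHz.
229.2 MHz mod fs = 55.2 MHz.
55.2 MHz > fs/2 = 29 MHz, folds to fs − 55.2 MHz = 2.8 MHz.
173.6 MHz mod fs = 57.6 MHz.
57.6 MHz > fs/2 = 29 MHz, folds to fs − 57.6 MHz = 0.4 MHz.
15.3 MHz ≤ fs/2 = 29 MHz, passes unchanged.
Distinct values: {0.4 MHz, 2.8 MHz, 12.8 MHz, 15.3 MHz, 25.2 MHz}.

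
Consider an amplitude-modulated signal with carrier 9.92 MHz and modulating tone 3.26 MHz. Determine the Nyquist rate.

AM sidebands sit at fc ± fm = 6.66 MHz and 13.18 MHz.
Highest-frequency component: 13.18 MHz.
Nyquist rate = 2 × 13.18 MHz = 26.36 MHz.

26.36 MHz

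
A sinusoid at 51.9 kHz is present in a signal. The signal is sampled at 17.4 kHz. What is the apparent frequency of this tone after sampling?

0.3 kHz

51.9 kHz mod fs = 17.1 kHz.
17.1 kHz > fs/2 = 8.7 kHz, folds to fs − 17.1 kHz = 0.3 kHz.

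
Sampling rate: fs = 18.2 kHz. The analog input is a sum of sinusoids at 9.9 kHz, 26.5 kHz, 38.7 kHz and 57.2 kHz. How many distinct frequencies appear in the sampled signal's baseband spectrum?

fs/2 = 9.1 kHz.
9.9 kHz > fs/2 = 9.1 kHz, folds to fs − 9.9 kHz = 8.3 kHz.
26.5 kHz mod fs = 8.3 kHz.
8.3 kHz ≤ fs/2 = 9.1 kHz, appears at 8.3 kHz.
38.7 kHz mod fs = 2.3 kHz.
2.3 kHz ≤ fs/2 = 9.1 kHz, appears at 2.3 kHz.
57.2 kHz mod fs = 2.6 kHz.
2.6 kHz ≤ fs/2 = 9.1 kHz, appears at 2.6 kHz.
Distinct values: {2.3 kHz, 2.6 kHz, 8.3 kHz} → 3.

3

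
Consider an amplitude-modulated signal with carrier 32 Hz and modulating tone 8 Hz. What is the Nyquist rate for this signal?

80 Hz

AM sidebands sit at fc ± fm = 24 Hz and 40 Hz.
Highest-frequency component: 40 Hz.
Nyquist rate = 2 × 40 Hz = 80 Hz.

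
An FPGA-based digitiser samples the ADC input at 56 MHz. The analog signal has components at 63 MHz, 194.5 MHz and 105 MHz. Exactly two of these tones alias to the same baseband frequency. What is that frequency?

7 MHz

fs/2 = 28 MHz.
63 MHz mod fs = 7 MHz.
7 MHz ≤ fs/2 = 28 MHz, appears at 7 MHz.
194.5 MHz mod fs = 26.5 MHz.
26.5 MHz ≤ fs/2 = 28 MHz, appears at 26.5 MHz.
105 MHz mod fs = 49 MHz.
49 MHz > fs/2 = 28 MHz, folds to fs − 49 MHz = 7 MHz.
63 MHz and 105 MHz both map to 7 MHz.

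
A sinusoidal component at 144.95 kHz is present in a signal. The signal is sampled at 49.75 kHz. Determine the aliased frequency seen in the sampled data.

4.3 kHz

144.95 kHz mod fs = 45.45 kHz.
45.45 kHz > fs/2 = 24.875 kHz, folds to fs − 45.45 kHz = 4.3 kHz.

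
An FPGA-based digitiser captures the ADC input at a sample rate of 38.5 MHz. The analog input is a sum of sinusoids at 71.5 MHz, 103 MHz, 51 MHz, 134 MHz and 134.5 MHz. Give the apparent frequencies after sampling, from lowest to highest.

5.5 MHz, 12.5 MHz, 18.5 MHz, 19 MHz

fs/2 = 19.25 MHz.
71.5 MHz mod fs = 33 MHz.
33 MHz > fs/2 = 19.25 MHz, folds to fs − 33 MHz = 5.5 MHz.
103 MHz mod fs = 26 MHz.
26 MHz > fs/2 = 19.25 MHz, folds to fs − 26 MHz = 12.5 MHz.
51 MHz mod fs = 12.5 MHz.
12.5 MHz ≤ fs/2 = 19.25 MHz, appears at 12.5 MHz.
134 MHz mod fs = 18.5 MHz.
18.5 MHz ≤ fs/2 = 19.25 MHz, appears at 18.5 MHz.
134.5 MHz mod fs = 19 MHz.
19 MHz ≤ fs/2 = 19.25 MHz, appears at 19 MHz.
Distinct values: {5.5 MHz, 12.5 MHz, 18.5 MHz, 19 MHz}.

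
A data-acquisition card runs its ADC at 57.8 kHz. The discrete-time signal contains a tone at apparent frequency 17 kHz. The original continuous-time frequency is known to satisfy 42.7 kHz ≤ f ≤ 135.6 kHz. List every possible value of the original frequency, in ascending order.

74.8 kHz, 98.6 kHz, 132.6 kHz

Frequencies that alias to 17 kHz are k·fs ± 17 kHz for integer k ≥ 0.
k=0: 17 kHz.
k=1: 40.8 kHz, 74.8 kHz.
k=2: 98.6 kHz, 132.6 kHz.
k=3: 156.4 kHz, 190.4 kHz.
Within [42.7 kHz, 135.6 kHz]: 74.8 kHz, 98.6 kHz, 132.6 kHz.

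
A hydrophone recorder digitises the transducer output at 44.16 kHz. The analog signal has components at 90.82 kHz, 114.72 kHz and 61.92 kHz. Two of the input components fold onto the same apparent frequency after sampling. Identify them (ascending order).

61.92 kHz, 114.72 kHz

fs/2 = 22.08 kHz.
90.82 kHz mod fs = 2.5 kHz.
2.5 kHz ≤ fs/2 = 22.08 kHz, appears at 2.5 kHz.
114.72 kHz mod fs = 26.4 kHz.
26.4 kHz > fs/2 = 22.08 kHz, folds to fs − 26.4 kHz = 17.76 kHz.
61.92 kHz mod fs = 17.76 kHz.
17.76 kHz ≤ fs/2 = 22.08 kHz, appears at 17.76 kHz.
61.92 kHz and 114.72 kHz both map to 17.76 kHz.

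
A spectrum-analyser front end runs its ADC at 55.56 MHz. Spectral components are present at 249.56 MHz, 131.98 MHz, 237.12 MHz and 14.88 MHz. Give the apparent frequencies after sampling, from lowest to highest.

fs/2 = 27.78 MHz.
249.56 MHz mod fs = 27.32 MHz.
27.32 MHz ≤ fs/2 = 27.78 MHz, appears at 27.32 MHz.
131.98 MHz mod fs = 20.86 MHz.
20.86 MHz ≤ fs/2 = 27.78 MHz, appears at 20.86 MHz.
237.12 MHz mod fs = 14.88 MHz.
14.88 MHz ≤ fs/2 = 27.78 MHz, appears at 14.88 MHz.
14.88 MHz ≤ fs/2 = 27.78 MHz, passes unchanged.
Distinct values: {14.88 MHz, 20.86 MHz, 27.32 MHz}.

14.88 MHz, 20.86 MHz, 27.32 MHz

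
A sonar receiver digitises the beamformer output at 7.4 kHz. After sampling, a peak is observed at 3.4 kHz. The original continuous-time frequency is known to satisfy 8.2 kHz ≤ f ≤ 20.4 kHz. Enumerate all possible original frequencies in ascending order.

Frequencies that alias to 3.4 kHz are k·fs ± 3.4 kHz for integer k ≥ 0.
k=0: 3.4 kHz.
k=1: 4 kHz, 10.8 kHz.
k=2: 11.4 kHz, 18.2 kHz.
k=3: 18.8 kHz, 25.6 kHz.
k=4: 26.2 kHz, 33 kHz.
Within [8.2 kHz, 20.4 kHz]: 10.8 kHz, 11.4 kHz, 18.2 kHz, 18.8 kHz.

10.8 kHz, 11.4 kHz, 18.2 kHz, 18.8 kHz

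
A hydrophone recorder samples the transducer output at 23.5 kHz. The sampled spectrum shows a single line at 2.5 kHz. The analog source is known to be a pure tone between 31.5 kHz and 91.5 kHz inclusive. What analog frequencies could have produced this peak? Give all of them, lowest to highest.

Frequencies that alias to 2.5 kHz are k·fs ± 2.5 kHz for integer k ≥ 0.
k=0: 2.5 kHz.
k=1: 21 kHz, 26 kHz.
k=2: 44.5 kHz, 49.5 kHz.
k=3: 68 kHz, 73 kHz.
k=4: 91.5 kHz, 96.5 kHz.
k=5: 115 kHz, 120 kHz.
Within [31.5 kHz, 91.5 kHz]: 44.5 kHz, 49.5 kHz, 68 kHz, 73 kHz, 91.5 kHz.

44.5 kHz, 49.5 kHz, 68 kHz, 73 kHz, 91.5 kHz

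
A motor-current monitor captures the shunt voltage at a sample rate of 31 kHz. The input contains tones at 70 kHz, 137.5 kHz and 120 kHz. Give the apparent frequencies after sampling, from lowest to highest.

4 kHz, 8 kHz, 13.5 kHz

fs/2 = 15.5 kHz.
70 kHz mod fs = 8 kHz.
8 kHz ≤ fs/2 = 15.5 kHz, appears at 8 kHz.
137.5 kHz mod fs = 13.5 kHz.
13.5 kHz ≤ fs/2 = 15.5 kHz, appears at 13.5 kHz.
120 kHz mod fs = 27 kHz.
27 kHz > fs/2 = 15.5 kHz, folds to fs − 27 kHz = 4 kHz.
Distinct values: {4 kHz, 8 kHz, 13.5 kHz}.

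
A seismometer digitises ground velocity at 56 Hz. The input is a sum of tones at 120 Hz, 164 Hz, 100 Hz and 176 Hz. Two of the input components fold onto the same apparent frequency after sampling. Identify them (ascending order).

fs/2 = 28 Hz.
120 Hz mod fs = 8 Hz.
8 Hz ≤ fs/2 = 28 Hz, appears at 8 Hz.
164 Hz mod fs = 52 Hz.
52 Hz > fs/2 = 28 Hz, folds to fs − 52 Hz = 4 Hz.
100 Hz mod fs = 44 Hz.
44 Hz > fs/2 = 28 Hz, folds to fs − 44 Hz = 12 Hz.
176 Hz mod fs = 8 Hz.
8 Hz ≤ fs/2 = 28 Hz, appears at 8 Hz.
120 Hz and 176 Hz both map to 8 Hz.

120 Hz, 176 Hz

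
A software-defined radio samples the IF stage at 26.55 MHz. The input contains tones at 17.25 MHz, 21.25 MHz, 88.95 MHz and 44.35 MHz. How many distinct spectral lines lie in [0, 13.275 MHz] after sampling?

fs/2 = 13.275 MHz.
17.25 MHz > fs/2 = 13.275 MHz, folds to fs − 17.25 MHz = 9.3 MHz.
21.25 MHz > fs/2 = 13.275 MHz, folds to fs − 21.25 MHz = 5.3 MHz.
88.95 MHz mod fs = 9.3 MHz.
9.3 MHz ≤ fs/2 = 13.275 MHz, appears at 9.3 MHz.
44.35 MHz mod fs = 17.8 MHz.
17.8 MHz > fs/2 = 13.275 MHz, folds to fs − 17.8 MHz = 8.75 MHz.
Distinct values: {5.3 MHz, 8.75 MHz, 9.3 MHz} → 3.

3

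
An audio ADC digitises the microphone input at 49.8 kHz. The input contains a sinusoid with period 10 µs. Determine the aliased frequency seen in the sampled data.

T = 10 µs → f = 1/T = 100 kHz.
100 kHz mod fs = 0.4 kHz.
0.4 kHz ≤ fs/2 = 24.9 kHz, appears at 0.4 kHz.

0.4 kHz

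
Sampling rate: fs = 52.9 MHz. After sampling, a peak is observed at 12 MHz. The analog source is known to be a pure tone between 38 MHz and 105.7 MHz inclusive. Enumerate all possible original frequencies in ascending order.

Frequencies that alias to 12 MHz are k·fs ± 12 MHz for integer k ≥ 0.
k=0: 12 MHz.
k=1: 40.9 MHz, 64.9 MHz.
k=2: 93.8 MHz, 117.8 MHz.
k=3: 146.7 MHz, 170.7 MHz.
Within [38 MHz, 105.7 MHz]: 40.9 MHz, 64.9 MHz, 93.8 MHz.

40.9 MHz, 64.9 MHz, 93.8 MHz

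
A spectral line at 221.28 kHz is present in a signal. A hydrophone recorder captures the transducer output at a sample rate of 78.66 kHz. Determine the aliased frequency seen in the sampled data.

221.28 kHz mod fs = 63.96 kHz.
63.96 kHz > fs/2 = 39.33 kHz, folds to fs − 63.96 kHz = 14.7 kHz.

14.7 kHz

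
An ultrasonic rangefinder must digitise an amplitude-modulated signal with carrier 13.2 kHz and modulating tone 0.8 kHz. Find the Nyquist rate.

28 kHz

AM sidebands sit at fc ± fm = 12.4 kHz and 14 kHz.
Highest-frequency component: 14 kHz.
Nyquist rate = 2 × 14 kHz = 28 kHz.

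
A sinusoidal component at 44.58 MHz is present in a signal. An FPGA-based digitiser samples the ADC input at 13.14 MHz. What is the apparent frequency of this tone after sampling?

5.16 MHz

44.58 MHz mod fs = 5.16 MHz.
5.16 MHz ≤ fs/2 = 6.57 MHz, appears at 5.16 MHz.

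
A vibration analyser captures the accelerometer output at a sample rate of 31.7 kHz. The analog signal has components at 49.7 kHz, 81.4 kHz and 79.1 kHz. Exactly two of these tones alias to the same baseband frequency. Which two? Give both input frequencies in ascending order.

fs/2 = 15.85 kHz.
49.7 kHz mod fs = 18 kHz.
18 kHz > fs/2 = 15.85 kHz, folds to fs − 18 kHz = 13.7 kHz.
81.4 kHz mod fs = 18 kHz.
18 kHz > fs/2 = 15.85 kHz, folds to fs − 18 kHz = 13.7 kHz.
79.1 kHz mod fs = 15.7 kHz.
15.7 kHz ≤ fs/2 = 15.85 kHz, appears at 15.7 kHz.
49.7 kHz and 81.4 kHz both map to 13.7 kHz.

49.7 kHz, 81.4 kHz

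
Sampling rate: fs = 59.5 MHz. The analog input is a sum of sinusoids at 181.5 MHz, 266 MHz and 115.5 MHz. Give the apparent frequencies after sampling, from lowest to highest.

3 MHz, 3.5 MHz, 28 MHz

fs/2 = 29.75 MHz.
181.5 MHz mod fs = 3 MHz.
3 MHz ≤ fs/2 = 29.75 MHz, appears at 3 MHz.
266 MHz mod fs = 28 MHz.
28 MHz ≤ fs/2 = 29.75 MHz, appears at 28 MHz.
115.5 MHz mod fs = 56 MHz.
56 MHz > fs/2 = 29.75 MHz, folds to fs − 56 MHz = 3.5 MHz.
Distinct values: {3 MHz, 3.5 MHz, 28 MHz}.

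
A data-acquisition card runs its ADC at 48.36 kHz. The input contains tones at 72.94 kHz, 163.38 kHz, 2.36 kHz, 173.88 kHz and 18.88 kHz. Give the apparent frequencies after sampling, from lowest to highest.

fs/2 = 24.18 kHz.
72.94 kHz mod fs = 24.58 kHz.
24.58 kHz > fs/2 = 24.18 kHz, folds to fs − 24.58 kHz = 23.78 kHz.
163.38 kHz mod fs = 18.3 kHz.
18.3 kHz ≤ fs/2 = 24.18 kHz, appears at 18.3 kHz.
2.36 kHz ≤ fs/2 = 24.18 kHz, passes unchanged.
173.88 kHz mod fs = 28.8 kHz.
28.8 kHz > fs/2 = 24.18 kHz, folds to fs − 28.8 kHz = 19.56 kHz.
18.88 kHz ≤ fs/2 = 24.18 kHz, passes unchanged.
Distinct values: {2.36 kHz, 18.3 kHz, 18.88 kHz, 19.56 kHz, 23.78 kHz}.

2.36 kHz, 18.3 kHz, 18.88 kHz, 19.56 kHz, 23.78 kHz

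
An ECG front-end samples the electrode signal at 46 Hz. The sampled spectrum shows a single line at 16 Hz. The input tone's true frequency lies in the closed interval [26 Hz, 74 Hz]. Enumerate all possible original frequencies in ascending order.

30 Hz, 62 Hz

Frequencies that alias to 16 Hz are k·fs ± 16 Hz for integer k ≥ 0.
k=0: 16 Hz.
k=1: 30 Hz, 62 Hz.
k=2: 76 Hz, 108 Hz.
Within [26 Hz, 74 Hz]: 30 Hz, 62 Hz.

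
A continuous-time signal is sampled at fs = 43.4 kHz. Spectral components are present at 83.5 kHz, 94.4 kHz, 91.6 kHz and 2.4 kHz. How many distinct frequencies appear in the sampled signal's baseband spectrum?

4

fs/2 = 21.7 kHz.
83.5 kHz mod fs = 40.1 kHz.
40.1 kHz > fs/2 = 21.7 kHz, folds to fs − 40.1 kHz = 3.3 kHz.
94.4 kHz mod fs = 7.6 kHz.
7.6 kHz ≤ fs/2 = 21.7 kHz, appears at 7.6 kHz.
91.6 kHz mod fs = 4.8 kHz.
4.8 kHz ≤ fs/2 = 21.7 kHz, appears at 4.8 kHz.
2.4 kHz ≤ fs/2 = 21.7 kHz, passes unchanged.
Distinct values: {2.4 kHz, 3.3 kHz, 4.8 kHz, 7.6 kHz} → 4.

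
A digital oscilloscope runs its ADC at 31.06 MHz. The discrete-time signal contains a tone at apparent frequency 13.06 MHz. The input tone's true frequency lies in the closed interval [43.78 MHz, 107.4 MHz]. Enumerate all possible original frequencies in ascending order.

Frequencies that alias to 13.06 MHz are k·fs ± 13.06 MHz for integer k ≥ 0.
k=0: 13.06 MHz.
k=1: 18 MHz, 44.12 MHz.
k=2: 49.06 MHz, 75.18 MHz.
k=3: 80.12 MHz, 106.24 MHz.
k=4: 111.18 MHz, 137.3 MHz.
Within [43.78 MHz, 107.4 MHz]: 44.12 MHz, 49.06 MHz, 75.18 MHz, 80.12 MHz, 106.24 MHz.

44.12 MHz, 49.06 MHz, 75.18 MHz, 80.12 MHz, 106.24 MHz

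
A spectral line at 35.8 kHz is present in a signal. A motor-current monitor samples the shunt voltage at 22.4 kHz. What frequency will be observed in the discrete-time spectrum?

9 kHz

35.8 kHz mod fs = 13.4 kHz.
13.4 kHz > fs/2 = 11.2 kHz, folds to fs − 13.4 kHz = 9 kHz.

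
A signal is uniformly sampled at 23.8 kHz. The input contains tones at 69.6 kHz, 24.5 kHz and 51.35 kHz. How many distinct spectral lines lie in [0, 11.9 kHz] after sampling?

fs/2 = 11.9 kHz.
69.6 kHz mod fs = 22 kHz.
22 kHz > fs/2 = 11.9 kHz, folds to fs − 22 kHz = 1.8 kHz.
24.5 kHz mod fs = 0.7 kHz.
0.7 kHz ≤ fs/2 = 11.9 kHz, appears at 0.7 kHz.
51.35 kHz mod fs = 3.75 kHz.
3.75 kHz ≤ fs/2 = 11.9 kHz, appears at 3.75 kHz.
Distinct values: {0.7 kHz, 1.8 kHz, 3.75 kHz} → 3.

3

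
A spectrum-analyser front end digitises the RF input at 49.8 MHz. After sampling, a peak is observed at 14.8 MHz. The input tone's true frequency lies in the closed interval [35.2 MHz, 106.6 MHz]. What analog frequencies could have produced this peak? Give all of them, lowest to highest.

64.6 MHz, 84.8 MHz

Frequencies that alias to 14.8 MHz are k·fs ± 14.8 MHz for integer k ≥ 0.
k=0: 14.8 MHz.
k=1: 35 MHz, 64.6 MHz.
k=2: 84.8 MHz, 114.4 MHz.
k=3: 134.6 MHz, 164.2 MHz.
Within [35.2 MHz, 106.6 MHz]: 64.6 MHz, 84.8 MHz.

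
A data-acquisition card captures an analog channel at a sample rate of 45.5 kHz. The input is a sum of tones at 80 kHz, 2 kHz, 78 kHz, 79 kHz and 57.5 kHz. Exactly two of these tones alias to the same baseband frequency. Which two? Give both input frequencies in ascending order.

57.5 kHz, 79 kHz

fs/2 = 22.75 kHz.
80 kHz mod fs = 34.5 kHz.
34.5 kHz > fs/2 = 22.75 kHz, folds to fs − 34.5 kHz = 11 kHz.
2 kHz ≤ fs/2 = 22.75 kHz, passes unchanged.
78 kHz mod fs = 32.5 kHz.
32.5 kHz > fs/2 = 22.75 kHz, folds to fs − 32.5 kHz = 13 kHz.
79 kHz mod fs = 33.5 kHz.
33.5 kHz > fs/2 = 22.75 kHz, folds to fs − 33.5 kHz = 12 kHz.
57.5 kHz mod fs = 12 kHz.
12 kHz ≤ fs/2 = 22.75 kHz, appears at 12 kHz.
57.5 kHz and 79 kHz both map to 12 kHz.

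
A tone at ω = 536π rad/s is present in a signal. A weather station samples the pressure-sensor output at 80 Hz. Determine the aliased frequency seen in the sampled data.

ω = 536π rad/s → f = ω/(2π) = 268 Hz.
268 Hz mod fs = 28 Hz.
28 Hz ≤ fs/2 = 40 Hz, appears at 28 Hz.

28 Hz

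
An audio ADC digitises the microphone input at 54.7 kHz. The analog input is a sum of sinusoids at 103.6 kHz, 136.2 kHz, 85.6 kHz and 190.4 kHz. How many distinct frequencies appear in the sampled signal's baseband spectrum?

4

fs/2 = 27.35 kHz.
103.6 kHz mod fs = 48.9 kHz.
48.9 kHz > fs/2 = 27.35 kHz, folds to fs − 48.9 kHz = 5.8 kHz.
136.2 kHz mod fs = 26.8 kHz.
26.8 kHz ≤ fs/2 = 27.35 kHz, appears at 26.8 kHz.
85.6 kHz mod fs = 30.9 kHz.
30.9 kHz > fs/2 = 27.35 kHz, folds to fs − 30.9 kHz = 23.8 kHz.
190.4 kHz mod fs = 26.3 kHz.
26.3 kHz ≤ fs/2 = 27.35 kHz, appears at 26.3 kHz.
Distinct values: {5.8 kHz, 23.8 kHz, 26.3 kHz, 26.8 kHz} → 4.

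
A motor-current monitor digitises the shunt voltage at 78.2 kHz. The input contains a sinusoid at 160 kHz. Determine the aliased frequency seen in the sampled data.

3.6 kHz

160 kHz mod fs = 3.6 kHz.
3.6 kHz ≤ fs/2 = 39.1 kHz, appears at 3.6 kHz.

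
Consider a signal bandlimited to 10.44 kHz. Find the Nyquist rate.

Nyquist rate = 2 × 10.44 kHz = 20.88 kHz.

20.88 kHz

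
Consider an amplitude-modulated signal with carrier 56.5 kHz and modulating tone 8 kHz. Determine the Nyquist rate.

129 kHz

AM sidebands sit at fc ± fm = 48.5 kHz and 64.5 kHz.
Highest-frequency component: 64.5 kHz.
Nyquist rate = 2 × 64.5 kHz = 129 kHz.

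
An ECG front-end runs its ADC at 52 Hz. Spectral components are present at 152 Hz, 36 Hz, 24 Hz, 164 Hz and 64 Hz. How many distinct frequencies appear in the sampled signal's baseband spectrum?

fs/2 = 26 Hz.
152 Hz mod fs = 48 Hz.
48 Hz > fs/2 = 26 Hz, folds to fs − 48 Hz = 4 Hz.
36 Hz > fs/2 = 26 Hz, folds to fs − 36 Hz = 16 Hz.
24 Hz ≤ fs/2 = 26 Hz, passes unchanged.
164 Hz mod fs = 8 Hz.
8 Hz ≤ fs/2 = 26 Hz, appears at 8 Hz.
64 Hz mod fs = 12 Hz.
12 Hz ≤ fs/2 = 26 Hz, appears at 12 Hz.
Distinct values: {4 Hz, 8 Hz, 12 Hz, 16 Hz, 24 Hz} → 5.

5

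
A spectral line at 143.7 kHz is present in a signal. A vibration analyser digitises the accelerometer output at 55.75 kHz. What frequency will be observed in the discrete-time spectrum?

23.55 kHz

143.7 kHz mod fs = 32.2 kHz.
32.2 kHz > fs/2 = 27.875 kHz, folds to fs − 32.2 kHz = 23.55 kHz.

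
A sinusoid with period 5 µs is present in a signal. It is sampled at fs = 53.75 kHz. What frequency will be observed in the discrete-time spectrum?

15 kHz

T = 5 µs → f = 1/T = 200 kHz.
200 kHz mod fs = 38.75 kHz.
38.75 kHz > fs/2 = 26.875 kHz, folds to fs − 38.75 kHz = 15 kHz.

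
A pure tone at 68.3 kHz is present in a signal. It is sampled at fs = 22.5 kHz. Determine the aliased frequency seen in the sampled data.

68.3 kHz mod fs = 0.8 kHz.
0.8 kHz ≤ fs/2 = 11.25 kHz, appears at 0.8 kHz.

0.8 kHz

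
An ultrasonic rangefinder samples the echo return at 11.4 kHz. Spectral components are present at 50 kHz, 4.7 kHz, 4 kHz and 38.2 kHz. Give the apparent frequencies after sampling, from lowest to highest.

4 kHz, 4.4 kHz, 4.7 kHz

fs/2 = 5.7 kHz.
50 kHz mod fs = 4.4 kHz.
4.4 kHz ≤ fs/2 = 5.7 kHz, appears at 4.4 kHz.
4.7 kHz ≤ fs/2 = 5.7 kHz, passes unchanged.
4 kHz ≤ fs/2 = 5.7 kHz, passes unchanged.
38.2 kHz mod fs = 4 kHz.
4 kHz ≤ fs/2 = 5.7 kHz, appears at 4 kHz.
Distinct values: {4 kHz, 4.4 kHz, 4.7 kHz}.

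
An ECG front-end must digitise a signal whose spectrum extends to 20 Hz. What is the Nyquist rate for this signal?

Nyquist rate = 2 × 20 Hz = 40 Hz.

40 Hz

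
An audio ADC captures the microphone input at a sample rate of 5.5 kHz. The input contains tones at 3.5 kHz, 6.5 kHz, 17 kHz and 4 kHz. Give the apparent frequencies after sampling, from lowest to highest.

0.5 kHz, 1 kHz, 1.5 kHz, 2 kHz

fs/2 = 2.75 kHz.
3.5 kHz > fs/2 = 2.75 kHz, folds to fs − 3.5 kHz = 2 kHz.
6.5 kHz mod fs = 1 kHz.
1 kHz ≤ fs/2 = 2.75 kHz, appears at 1 kHz.
17 kHz mod fs = 0.5 kHz.
0.5 kHz ≤ fs/2 = 2.75 kHz, appears at 0.5 kHz.
4 kHz > fs/2 = 2.75 kHz, folds to fs − 4 kHz = 1.5 kHz.
Distinct values: {0.5 kHz, 1 kHz, 1.5 kHz, 2 kHz}.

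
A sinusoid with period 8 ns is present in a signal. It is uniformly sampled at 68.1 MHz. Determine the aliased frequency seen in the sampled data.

11.2 MHz

T = 8 ns → f = 1/T = 125 MHz.
125 MHz mod fs = 56.9 MHz.
56.9 MHz > fs/2 = 34.05 MHz, folds to fs − 56.9 MHz = 11.2 MHz.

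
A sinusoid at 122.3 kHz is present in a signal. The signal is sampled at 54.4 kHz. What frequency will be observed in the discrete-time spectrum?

122.3 kHz mod fs = 13.5 kHz.
13.5 kHz ≤ fs/2 = 27.2 kHz, appears at 13.5 kHz.

13.5 kHz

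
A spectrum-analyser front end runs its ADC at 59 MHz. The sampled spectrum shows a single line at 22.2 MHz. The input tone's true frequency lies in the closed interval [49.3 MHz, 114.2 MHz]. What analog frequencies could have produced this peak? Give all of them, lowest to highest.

Frequencies that alias to 22.2 MHz are k·fs ± 22.2 MHz for integer k ≥ 0.
k=0: 22.2 MHz.
k=1: 36.8 MHz, 81.2 MHz.
k=2: 95.8 MHz, 140.2 MHz.
k=3: 154.8 MHz, 199.2 MHz.
Within [49.3 MHz, 114.2 MHz]: 81.2 MHz, 95.8 MHz.

81.2 MHz, 95.8 MHz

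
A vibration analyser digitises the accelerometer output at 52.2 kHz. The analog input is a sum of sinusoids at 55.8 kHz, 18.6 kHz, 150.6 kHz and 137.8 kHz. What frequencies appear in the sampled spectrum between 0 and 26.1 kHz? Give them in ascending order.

3.6 kHz, 6 kHz, 18.6 kHz, 18.8 kHz

fs/2 = 26.1 kHz.
55.8 kHz mod fs = 3.6 kHz.
3.6 kHz ≤ fs/2 = 26.1 kHz, appears at 3.6 kHz.
18.6 kHz ≤ fs/2 = 26.1 kHz, passes unchanged.
150.6 kHz mod fs = 46.2 kHz.
46.2 kHz > fs/2 = 26.1 kHz, folds to fs − 46.2 kHz = 6 kHz.
137.8 kHz mod fs = 33.4 kHz.
33.4 kHz > fs/2 = 26.1 kHz, folds to fs − 33.4 kHz = 18.8 kHz.
Distinct values: {3.6 kHz, 6 kHz, 18.6 kHz, 18.8 kHz}.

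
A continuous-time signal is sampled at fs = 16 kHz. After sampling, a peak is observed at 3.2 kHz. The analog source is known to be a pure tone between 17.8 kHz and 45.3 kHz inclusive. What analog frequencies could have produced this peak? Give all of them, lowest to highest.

19.2 kHz, 28.8 kHz, 35.2 kHz, 44.8 kHz

Frequencies that alias to 3.2 kHz are k·fs ± 3.2 kHz for integer k ≥ 0.
k=0: 3.2 kHz.
k=1: 12.8 kHz, 19.2 kHz.
k=2: 28.8 kHz, 35.2 kHz.
k=3: 44.8 kHz, 51.2 kHz.
k=4: 60.8 kHz, 67.2 kHz.
Within [17.8 kHz, 45.3 kHz]: 19.2 kHz, 28.8 kHz, 35.2 kHz, 44.8 kHz.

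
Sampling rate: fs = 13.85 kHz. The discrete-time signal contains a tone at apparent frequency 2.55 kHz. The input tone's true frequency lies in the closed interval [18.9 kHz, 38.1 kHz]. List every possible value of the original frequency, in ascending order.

Frequencies that alias to 2.55 kHz are k·fs ± 2.55 kHz for integer k ≥ 0.
k=0: 2.55 kHz.
k=1: 11.3 kHz, 16.4 kHz.
k=2: 25.15 kHz, 30.25 kHz.
k=3: 39 kHz, 44.1 kHz.
Within [18.9 kHz, 38.1 kHz]: 25.15 kHz, 30.25 kHz.

25.15 kHz, 30.25 kHz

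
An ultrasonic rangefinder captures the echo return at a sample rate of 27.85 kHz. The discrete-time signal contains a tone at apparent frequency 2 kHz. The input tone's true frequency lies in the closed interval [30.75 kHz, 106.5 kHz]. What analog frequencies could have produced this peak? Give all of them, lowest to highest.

Frequencies that alias to 2 kHz are k·fs ± 2 kHz for integer k ≥ 0.
k=0: 2 kHz.
k=1: 25.85 kHz, 29.85 kHz.
k=2: 53.7 kHz, 57.7 kHz.
k=3: 81.55 kHz, 85.55 kHz.
k=4: 109.4 kHz, 113.4 kHz.
Within [30.75 kHz, 106.5 kHz]: 53.7 kHz, 57.7 kHz, 81.55 kHz, 85.55 kHz.

53.7 kHz, 57.7 kHz, 81.55 kHz, 85.55 kHz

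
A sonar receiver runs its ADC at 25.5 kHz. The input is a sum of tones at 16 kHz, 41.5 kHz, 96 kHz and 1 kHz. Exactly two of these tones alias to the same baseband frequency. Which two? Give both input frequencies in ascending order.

16 kHz, 41.5 kHz

fs/2 = 12.75 kHz.
16 kHz > fs/2 = 12.75 kHz, folds to fs − 16 kHz = 9.5 kHz.
41.5 kHz mod fs = 16 kHz.
16 kHz > fs/2 = 12.75 kHz, folds to fs − 16 kHz = 9.5 kHz.
96 kHz mod fs = 19.5 kHz.
19.5 kHz > fs/2 = 12.75 kHz, folds to fs − 19.5 kHz = 6 kHz.
1 kHz ≤ fs/2 = 12.75 kHz, passes unchanged.
16 kHz and 41.5 kHz both map to 9.5 kHz.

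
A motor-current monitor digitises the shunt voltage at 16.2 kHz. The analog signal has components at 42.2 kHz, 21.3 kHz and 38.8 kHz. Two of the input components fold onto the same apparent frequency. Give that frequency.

fs/2 = 8.1 kHz.
42.2 kHz mod fs = 9.8 kHz.
9.8 kHz > fs/2 = 8.1 kHz, folds to fs − 9.8 kHz = 6.4 kHz.
21.3 kHz mod fs = 5.1 kHz.
5.1 kHz ≤ fs/2 = 8.1 kHz, appears at 5.1 kHz.
38.8 kHz mod fs = 6.4 kHz.
6.4 kHz ≤ fs/2 = 8.1 kHz, appears at 6.4 kHz.
38.8 kHz and 42.2 kHz both map to 6.4 kHz.

6.4 kHz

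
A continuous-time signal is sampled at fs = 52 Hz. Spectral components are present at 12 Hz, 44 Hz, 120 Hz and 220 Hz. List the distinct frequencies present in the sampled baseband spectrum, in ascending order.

fs/2 = 26 Hz.
12 Hz ≤ fs/2 = 26 Hz, passes unchanged.
44 Hz > fs/2 = 26 Hz, folds to fs − 44 Hz = 8 Hz.
120 Hz mod fs = 16 Hz.
16 Hz ≤ fs/2 = 26 Hz, appears at 16 Hz.
220 Hz mod fs = 12 Hz.
12 Hz ≤ fs/2 = 26 Hz, appears at 12 Hz.
Distinct values: {8 Hz, 12 Hz, 16 Hz}.

8 Hz, 12 Hz, 16 Hz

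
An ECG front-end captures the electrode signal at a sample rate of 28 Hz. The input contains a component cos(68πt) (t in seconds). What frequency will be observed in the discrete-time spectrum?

6 Hz

ω = 68π rad/s → f = ω/(2π) = 34 Hz.
34 Hz mod fs = 6 Hz.
6 Hz ≤ fs/2 = 14 Hz, appears at 6 Hz.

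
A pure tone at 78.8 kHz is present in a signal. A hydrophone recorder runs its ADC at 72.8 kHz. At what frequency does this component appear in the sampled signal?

78.8 kHz mod fs = 6 kHz.
6 kHz ≤ fs/2 = 36.4 kHz, appears at 6 kHz.

6 kHz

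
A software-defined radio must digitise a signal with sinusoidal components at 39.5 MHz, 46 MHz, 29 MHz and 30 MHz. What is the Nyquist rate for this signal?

92 MHz

Highest-frequency component: 46 MHz.
Nyquist rate = 2 × 46 MHz = 92 MHz.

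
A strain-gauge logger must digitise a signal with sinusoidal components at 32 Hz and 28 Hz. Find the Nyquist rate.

Highest-frequency component: 32 Hz.
Nyquist rate = 2 × 32 Hz = 64 Hz.

64 Hz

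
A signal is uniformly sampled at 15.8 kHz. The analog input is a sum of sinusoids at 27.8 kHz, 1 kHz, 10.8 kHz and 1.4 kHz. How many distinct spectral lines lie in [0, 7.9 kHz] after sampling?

4

fs/2 = 7.9 kHz.
27.8 kHz mod fs = 12 kHz.
12 kHz > fs/2 = 7.9 kHz, folds to fs − 12 kHz = 3.8 kHz.
1 kHz ≤ fs/2 = 7.9 kHz, passes unchanged.
10.8 kHz > fs/2 = 7.9 kHz, folds to fs − 10.8 kHz = 5 kHz.
1.4 kHz ≤ fs/2 = 7.9 kHz, passes unchanged.
Distinct values: {1 kHz, 1.4 kHz, 3.8 kHz, 5 kHz} → 4.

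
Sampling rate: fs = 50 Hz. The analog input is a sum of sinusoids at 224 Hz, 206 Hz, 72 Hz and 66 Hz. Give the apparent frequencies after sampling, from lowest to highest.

fs/2 = 25 Hz.
224 Hz mod fs = 24 Hz.
24 Hz ≤ fs/2 = 25 Hz, appears at 24 Hz.
206 Hz mod fs = 6 Hz.
6 Hz ≤ fs/2 = 25 Hz, appears at 6 Hz.
72 Hz mod fs = 22 Hz.
22 Hz ≤ fs/2 = 25 Hz, appears at 22 Hz.
66 Hz mod fs = 16 Hz.
16 Hz ≤ fs/2 = 25 Hz, appears at 16 Hz.
Distinct values: {6 Hz, 16 Hz, 22 Hz, 24 Hz}.

6 Hz, 16 Hz, 22 Hz, 24 Hz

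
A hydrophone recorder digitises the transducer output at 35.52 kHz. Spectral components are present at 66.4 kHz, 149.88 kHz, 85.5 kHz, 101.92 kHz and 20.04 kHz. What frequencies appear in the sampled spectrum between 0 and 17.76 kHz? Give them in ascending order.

4.64 kHz, 7.8 kHz, 14.46 kHz, 15.48 kHz

fs/2 = 17.76 kHz.
66.4 kHz mod fs = 30.88 kHz.
30.88 kHz > fs/2 = 17.76 kHz, folds to fs − 30.88 kHz = 4.64 kHz.
149.88 kHz mod fs = 7.8 kHz.
7.8 kHz ≤ fs/2 = 17.76 kHz, appears at 7.8 kHz.
85.5 kHz mod fs = 14.46 kHz.
14.46 kHz ≤ fs/2 = 17.76 kHz, appears at 14.46 kHz.
101.92 kHz mod fs = 30.88 kHz.
30.88 kHz > fs/2 = 17.76 kHz, folds to fs − 30.88 kHz = 4.64 kHz.
20.04 kHz > fs/2 = 17.76 kHz, folds to fs − 20.04 kHz = 15.48 kHz.
Distinct values: {4.64 kHz, 7.8 kHz, 14.46 kHz, 15.48 kHz}.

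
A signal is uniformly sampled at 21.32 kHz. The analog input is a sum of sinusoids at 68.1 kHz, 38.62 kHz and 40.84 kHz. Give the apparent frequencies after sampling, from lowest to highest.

fs/2 = 10.66 kHz.
68.1 kHz mod fs = 4.14 kHz.
4.14 kHz ≤ fs/2 = 10.66 kHz, appears at 4.14 kHz.
38.62 kHz mod fs = 17.3 kHz.
17.3 kHz > fs/2 = 10.66 kHz, folds to fs − 17.3 kHz = 4.02 kHz.
40.84 kHz mod fs = 19.52 kHz.
19.52 kHz > fs/2 = 10.66 kHz, folds to fs − 19.52 kHz = 1.8 kHz.
Distinct values: {1.8 kHz, 4.02 kHz, 4.14 kHz}.

1.8 kHz, 4.02 kHz, 4.14 kHz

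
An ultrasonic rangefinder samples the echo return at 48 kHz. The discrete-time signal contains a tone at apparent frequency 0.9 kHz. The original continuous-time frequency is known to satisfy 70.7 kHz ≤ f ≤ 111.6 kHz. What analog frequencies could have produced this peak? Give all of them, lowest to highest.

Frequencies that alias to 0.9 kHz are k·fs ± 0.9 kHz for integer k ≥ 0.
k=0: 0.9 kHz.
k=1: 47.1 kHz, 48.9 kHz.
k=2: 95.1 kHz, 96.9 kHz.
k=3: 143.1 kHz, 144.9 kHz.
Within [70.7 kHz, 111.6 kHz]: 95.1 kHz, 96.9 kHz.

95.1 kHz, 96.9 kHz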